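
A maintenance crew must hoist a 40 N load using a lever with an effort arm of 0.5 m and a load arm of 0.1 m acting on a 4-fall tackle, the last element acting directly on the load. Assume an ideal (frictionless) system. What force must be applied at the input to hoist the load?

2 N

Lever MA = effort arm / load arm = 0.5/0.1 = 5.
Block-and-tackle MA = number of supporting rope parts = 4.
Combined ideal MA = 5 × 4 = 20.
Effort = load / MA = 40 / 20 = 2 N.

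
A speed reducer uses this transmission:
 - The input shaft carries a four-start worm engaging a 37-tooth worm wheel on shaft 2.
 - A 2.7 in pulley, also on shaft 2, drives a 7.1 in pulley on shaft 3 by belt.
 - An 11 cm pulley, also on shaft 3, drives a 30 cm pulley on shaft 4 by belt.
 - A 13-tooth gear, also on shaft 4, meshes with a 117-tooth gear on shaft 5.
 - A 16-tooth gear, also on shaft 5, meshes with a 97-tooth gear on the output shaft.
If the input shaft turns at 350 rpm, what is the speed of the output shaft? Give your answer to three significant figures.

Worm: ratio = 37/4 = 9.25, so shaft 2 turns at 350 / 9.25 = 37.838 rpm.
Belt: ratio = 7.1/2.7 = 2.6296, so shaft 3 turns at 37.838 / 2.6296 = 14.389 rpm.
Belt: ratio = 30/11 = 2.7273, so shaft 4 turns at 14.389 / 2.7273 = 5.276 rpm.
Gear mesh: ratio = 117/13 = 9, so shaft 5 turns at 5.276 / 9 = 0.58622 rpm.
Gear mesh: ratio = 97/16 = 6.0625, so the output shaft turns at 0.58622 / 6.0625 = 0.096696 rpm.

0.0967 rpm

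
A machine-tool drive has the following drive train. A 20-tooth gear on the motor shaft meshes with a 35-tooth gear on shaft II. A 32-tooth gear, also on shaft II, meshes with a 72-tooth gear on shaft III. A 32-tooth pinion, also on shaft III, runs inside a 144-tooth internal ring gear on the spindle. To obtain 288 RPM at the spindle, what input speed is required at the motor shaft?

5103 RPM

Overall ratio R = 1.75 × 2.25 × 4.5 = 17.719.
Required input speed = output speed × R = 288 × 17.719 = 5103 RPM.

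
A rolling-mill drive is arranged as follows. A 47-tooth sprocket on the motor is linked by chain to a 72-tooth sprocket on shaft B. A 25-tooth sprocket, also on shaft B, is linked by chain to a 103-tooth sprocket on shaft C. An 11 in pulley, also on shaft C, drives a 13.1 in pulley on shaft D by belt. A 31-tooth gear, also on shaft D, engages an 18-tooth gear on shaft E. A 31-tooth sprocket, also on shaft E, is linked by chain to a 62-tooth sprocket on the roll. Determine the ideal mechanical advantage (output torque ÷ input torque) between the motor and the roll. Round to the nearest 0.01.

8.73

Each stage contributes driven/driver: chain 72/47 = 1.5319, chain 103/25 = 4.12, belt 13.1/11 = 1.1909, gear mesh 18/31 = 0.58065, chain 62/31 = 2.
Overall: 1.5319 × 4.12 × 1.1909 × 0.58065 × 2 = 8.7287.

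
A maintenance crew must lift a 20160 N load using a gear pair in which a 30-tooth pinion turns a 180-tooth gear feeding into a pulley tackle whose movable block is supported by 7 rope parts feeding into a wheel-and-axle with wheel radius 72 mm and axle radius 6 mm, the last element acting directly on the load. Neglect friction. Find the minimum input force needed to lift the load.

Gear pair MA = 180/30 = 6.
Block-and-tackle MA = number of supporting rope parts = 7.
Wheel-and-axle MA = R/r = 72/6 = 12.
Combined ideal MA = 6 × 7 × 12 = 504.
Effort = load / MA = 20160 / 504 = 40 N.

40 N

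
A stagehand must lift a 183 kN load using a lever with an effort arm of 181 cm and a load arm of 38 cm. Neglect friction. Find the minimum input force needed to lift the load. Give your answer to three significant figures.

Lever MA = effort arm / load arm = 181/38 = 4.7632.
Effort = load / MA = 183 / 4.7632 = 38.42 kN.

38.4 kN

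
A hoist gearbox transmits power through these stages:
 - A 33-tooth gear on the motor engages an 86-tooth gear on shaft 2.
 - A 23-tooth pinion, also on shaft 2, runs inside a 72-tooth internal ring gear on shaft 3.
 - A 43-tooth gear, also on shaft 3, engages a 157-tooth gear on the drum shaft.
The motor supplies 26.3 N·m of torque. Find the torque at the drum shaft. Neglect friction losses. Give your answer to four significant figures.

After the gear mesh (86/33): 26.3 × 2.6061 = 68.539 N·m
After the internal gear (72/23): 68.539 × 3.1304 = 214.56 N·m
After the gear mesh (157/43): 214.56 × 3.6512 = 783.39 N·m

783.4 N·m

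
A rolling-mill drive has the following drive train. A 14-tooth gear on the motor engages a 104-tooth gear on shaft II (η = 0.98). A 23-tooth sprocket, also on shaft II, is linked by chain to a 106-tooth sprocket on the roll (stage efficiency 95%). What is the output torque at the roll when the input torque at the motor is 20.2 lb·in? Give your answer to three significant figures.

644 lb·in

gear mesh 104/14 = 7.4286 → τ = 20.2·7.4286·0.98 = 147.06 lb·in
chain 106/23 = 4.6087 → τ = 147.06·4.6087·0.95 = 643.85 lb·in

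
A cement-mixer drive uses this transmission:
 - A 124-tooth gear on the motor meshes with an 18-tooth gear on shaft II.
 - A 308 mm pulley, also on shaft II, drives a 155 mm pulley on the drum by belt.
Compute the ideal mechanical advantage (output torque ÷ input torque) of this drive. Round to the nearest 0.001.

Each stage contributes driven/driver: gear mesh 18/124 = 0.14516, belt 155/308 = 0.50325.
Overall: 0.14516 × 0.50325 = 0.073052.

0.073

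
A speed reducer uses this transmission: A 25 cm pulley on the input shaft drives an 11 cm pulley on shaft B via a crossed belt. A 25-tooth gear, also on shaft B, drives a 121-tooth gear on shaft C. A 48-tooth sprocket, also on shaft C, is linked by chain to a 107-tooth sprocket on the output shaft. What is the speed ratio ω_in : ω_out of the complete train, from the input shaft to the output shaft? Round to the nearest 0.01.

Each stage contributes driven/driver: belt 11/25 = 0.44, gear mesh 121/25 = 4.84, chain 107/48 = 2.2292.
Overall: 0.44 × 4.84 × 2.2292 = 4.7472.

4.75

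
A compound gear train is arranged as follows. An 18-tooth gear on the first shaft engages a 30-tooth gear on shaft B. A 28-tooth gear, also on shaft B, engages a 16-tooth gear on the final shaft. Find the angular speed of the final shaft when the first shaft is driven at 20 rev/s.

the first shaft → shaft B (gear mesh, 30/18): 20 ÷ 1.6667 = 12 rev/s
shaft B → the final shaft (gear mesh, 16/28): 12 ÷ 0.57143 = 21 rev/s

21 rev/s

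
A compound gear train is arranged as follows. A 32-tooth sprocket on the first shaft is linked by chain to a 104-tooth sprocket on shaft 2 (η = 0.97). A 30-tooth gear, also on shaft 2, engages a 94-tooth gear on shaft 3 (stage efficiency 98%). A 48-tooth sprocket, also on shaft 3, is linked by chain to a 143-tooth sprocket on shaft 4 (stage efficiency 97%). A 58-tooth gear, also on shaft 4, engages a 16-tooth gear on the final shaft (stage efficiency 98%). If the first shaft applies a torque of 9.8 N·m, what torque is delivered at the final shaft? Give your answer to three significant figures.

After the chain (104/32): 9.8 × 3.25 × 0.97 = 30.895 N·m
After the gear mesh (94/30): 30.895 × 3.1333 × 0.98 = 94.867 N·m
After the chain (143/48): 94.867 × 2.9792 × 0.97 = 274.15 N·m
After the gear mesh (16/58): 274.15 × 0.27586 × 0.98 = 74.114 N·m

74.1 N·m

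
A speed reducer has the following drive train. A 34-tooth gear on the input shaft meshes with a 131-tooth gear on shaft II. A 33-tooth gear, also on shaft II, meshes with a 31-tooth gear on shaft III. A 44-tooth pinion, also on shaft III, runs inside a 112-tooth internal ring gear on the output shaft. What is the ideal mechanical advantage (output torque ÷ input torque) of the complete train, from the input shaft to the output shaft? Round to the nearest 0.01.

9.21

Each stage contributes driven/driver: gear mesh 131/34 = 3.8529, gear mesh 31/33 = 0.93939, internal gear 112/44 = 2.5455.
Overall: 3.8529 × 0.93939 × 2.5455 = 9.2131.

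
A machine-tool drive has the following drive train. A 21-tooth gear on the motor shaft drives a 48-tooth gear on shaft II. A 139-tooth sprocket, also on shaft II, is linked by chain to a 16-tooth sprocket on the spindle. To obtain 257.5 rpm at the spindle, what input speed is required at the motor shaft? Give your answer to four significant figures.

Overall ratio R = 2.2857 × 0.11511 = 0.2631.
Required input speed = output speed × R = 257.5 × 0.2631 = 67.749 rpm.

67.75 rpm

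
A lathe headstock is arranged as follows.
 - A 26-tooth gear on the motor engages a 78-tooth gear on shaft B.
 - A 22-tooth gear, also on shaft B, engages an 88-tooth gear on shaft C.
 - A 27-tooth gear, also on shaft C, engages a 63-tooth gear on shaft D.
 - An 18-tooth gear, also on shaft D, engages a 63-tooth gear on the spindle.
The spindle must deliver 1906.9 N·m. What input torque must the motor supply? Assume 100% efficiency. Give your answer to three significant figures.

Overall ratio R = 3 × 4 × 2.3333 × 3.5 = 98.
Input torque = output torque / R = 1906.9 / 98 = 19.458 N·m.

19.5 N·m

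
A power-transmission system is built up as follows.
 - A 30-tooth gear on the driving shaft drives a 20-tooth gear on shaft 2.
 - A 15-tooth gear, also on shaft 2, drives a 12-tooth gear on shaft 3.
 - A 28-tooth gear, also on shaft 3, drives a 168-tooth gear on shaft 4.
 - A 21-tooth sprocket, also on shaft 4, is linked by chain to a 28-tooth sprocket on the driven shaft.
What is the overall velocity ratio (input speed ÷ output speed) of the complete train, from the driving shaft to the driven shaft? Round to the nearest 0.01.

Each stage contributes driven/driver: gear mesh 20/30 = 0.66667, gear mesh 12/15 = 0.8, gear mesh 168/28 = 6, chain 28/21 = 1.3333.
Overall: 0.66667 × 0.8 × 6 × 1.3333 = 4.2667.

4.27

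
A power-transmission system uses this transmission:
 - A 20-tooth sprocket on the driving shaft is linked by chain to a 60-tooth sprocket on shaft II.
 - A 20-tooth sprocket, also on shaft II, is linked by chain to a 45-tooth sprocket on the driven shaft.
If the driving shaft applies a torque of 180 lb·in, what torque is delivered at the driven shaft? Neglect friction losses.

1215 lb·in

chain 60/20 = 3 → τ = 180·3 = 540 lb·in
chain 45/20 = 2.25 → τ = 540·2.25 = 1215 lb·in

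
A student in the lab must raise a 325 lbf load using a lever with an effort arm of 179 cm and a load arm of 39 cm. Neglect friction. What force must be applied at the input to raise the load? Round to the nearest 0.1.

Lever MA = effort arm / load arm = 179/39 = 4.5897.
Effort = load / MA = 325 / 4.5897 = 70.81 lbf.

70.8 lbf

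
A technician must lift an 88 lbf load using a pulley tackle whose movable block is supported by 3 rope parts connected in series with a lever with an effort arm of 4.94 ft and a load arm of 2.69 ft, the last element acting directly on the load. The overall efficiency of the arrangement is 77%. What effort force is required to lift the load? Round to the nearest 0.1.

Block-and-tackle MA = number of supporting rope parts = 3.
Lever MA = effort arm / load arm = 4.94/2.69 = 1.8364.
Combined ideal MA = 3 × 1.8364 = 5.5093.
Actual MA = 5.5093 × 0.77 = 4.2422.
Effort = load / actual MA = 88 / 4.2422 = 20.744 lbf.

20.7 lbf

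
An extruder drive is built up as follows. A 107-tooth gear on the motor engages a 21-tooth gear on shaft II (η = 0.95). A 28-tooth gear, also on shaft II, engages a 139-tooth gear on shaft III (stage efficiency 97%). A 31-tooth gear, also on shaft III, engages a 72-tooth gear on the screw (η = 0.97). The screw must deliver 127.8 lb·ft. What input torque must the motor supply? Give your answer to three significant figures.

Overall ratio R = 0.19626 × 4.9643 × 2.3226 = 2.2629; overall efficiency η = 0.95 × 0.97 × 0.97 = 0.8939.
Input torque = output torque / (R × η) = 127.8 / (2.2629 × 0.8939) = 63.183 lb·ft.

63.2 lb·ft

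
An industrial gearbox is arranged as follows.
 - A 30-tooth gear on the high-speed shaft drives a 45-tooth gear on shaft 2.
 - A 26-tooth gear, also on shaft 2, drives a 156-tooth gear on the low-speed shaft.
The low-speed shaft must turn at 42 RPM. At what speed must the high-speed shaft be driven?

Overall ratio R = 1.5 × 6 = 9.
Required input speed = output speed × R = 42 × 9 = 378 RPM.

378 RPM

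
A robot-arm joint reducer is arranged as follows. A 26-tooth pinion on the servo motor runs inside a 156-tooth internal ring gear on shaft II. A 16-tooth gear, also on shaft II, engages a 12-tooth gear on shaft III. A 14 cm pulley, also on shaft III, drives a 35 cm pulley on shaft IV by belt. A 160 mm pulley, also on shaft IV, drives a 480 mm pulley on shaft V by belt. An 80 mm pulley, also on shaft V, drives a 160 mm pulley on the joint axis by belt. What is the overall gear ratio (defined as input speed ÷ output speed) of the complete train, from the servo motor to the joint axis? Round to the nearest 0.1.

67.5

Each stage contributes driven/driver: internal gear 156/26 = 6, gear mesh 12/16 = 0.75, belt 35/14 = 2.5, belt 480/160 = 3, belt 160/80 = 2.
Overall: 6 × 0.75 × 2.5 × 3 × 2 = 67.5.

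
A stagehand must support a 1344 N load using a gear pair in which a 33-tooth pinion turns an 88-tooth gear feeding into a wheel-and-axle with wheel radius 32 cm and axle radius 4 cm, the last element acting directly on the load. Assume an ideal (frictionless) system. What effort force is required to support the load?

63 N

Gear pair MA = 88/33 = 2.6667.
Wheel-and-axle MA = R/r = 32/4 = 8.
Combined ideal MA = 2.6667 × 8 = 21.333.
Effort = load / MA = 1344 / 21.333 = 63 N.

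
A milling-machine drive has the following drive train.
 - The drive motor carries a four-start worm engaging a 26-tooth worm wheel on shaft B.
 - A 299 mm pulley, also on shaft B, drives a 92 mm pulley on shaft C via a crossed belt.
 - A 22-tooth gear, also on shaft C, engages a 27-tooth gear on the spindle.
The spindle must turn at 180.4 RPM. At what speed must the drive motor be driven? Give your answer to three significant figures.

443 RPM

Overall ratio R = 6.5 × 0.30769 × 1.2273 = 2.4545.
Required input speed = output speed × R = 180.4 × 2.4545 = 442.8 RPM.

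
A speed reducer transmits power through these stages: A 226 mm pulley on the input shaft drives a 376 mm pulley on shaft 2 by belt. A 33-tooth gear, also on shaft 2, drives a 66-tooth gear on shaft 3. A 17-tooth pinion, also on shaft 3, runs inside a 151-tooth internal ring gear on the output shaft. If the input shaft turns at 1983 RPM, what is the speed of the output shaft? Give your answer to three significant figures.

the input shaft → shaft 2 (belt, 376/226): 1983 ÷ 1.6637 = 1191.9 RPM
shaft 2 → shaft 3 (gear mesh, 66/33): 1191.9 ÷ 2 = 595.95 RPM
shaft 3 → the output shaft (internal gear, 151/17): 595.95 ÷ 8.8824 = 67.094 RPM

67.1 RPM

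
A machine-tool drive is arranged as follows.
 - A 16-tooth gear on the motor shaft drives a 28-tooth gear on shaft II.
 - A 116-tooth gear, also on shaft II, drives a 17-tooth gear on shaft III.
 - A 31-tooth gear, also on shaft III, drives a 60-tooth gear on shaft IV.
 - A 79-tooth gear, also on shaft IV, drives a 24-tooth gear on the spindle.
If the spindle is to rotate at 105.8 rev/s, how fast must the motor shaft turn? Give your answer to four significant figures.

Overall ratio R = 1.75 × 0.14655 × 1.9355 × 0.3038 = 0.1508.
Required input speed = output speed × R = 105.8 × 0.1508 = 15.955 rev/s.

15.95 rev/s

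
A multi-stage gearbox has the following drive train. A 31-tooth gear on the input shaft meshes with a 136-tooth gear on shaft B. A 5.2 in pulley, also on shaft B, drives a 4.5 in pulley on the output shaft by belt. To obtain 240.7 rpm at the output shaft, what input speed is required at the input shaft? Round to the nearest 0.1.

913.8 rpm

Overall ratio R = 4.3871 × 0.86538 = 3.7965.
Required input speed = output speed × R = 240.7 × 3.7965 = 913.82 rpm.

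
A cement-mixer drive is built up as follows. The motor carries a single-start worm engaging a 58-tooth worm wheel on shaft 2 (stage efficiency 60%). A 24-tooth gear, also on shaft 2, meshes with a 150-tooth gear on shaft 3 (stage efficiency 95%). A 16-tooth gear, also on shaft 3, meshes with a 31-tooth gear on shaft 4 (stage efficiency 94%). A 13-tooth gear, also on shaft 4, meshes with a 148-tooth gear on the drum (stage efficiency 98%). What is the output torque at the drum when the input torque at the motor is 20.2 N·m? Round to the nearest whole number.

worm 58/1 = 58 → τ = 20.2·58·0.60 = 702.96 N·m
gear mesh 150/24 = 6.25 → τ = 702.96·6.25·0.95 = 4173.8 N·m
gear mesh 31/16 = 1.9375 → τ = 4173.8·1.9375·0.94 = 7601.6 N·m
gear mesh 148/13 = 11.385 → τ = 7601.6·11.385·0.98 = 84810 N·m

84810 N·m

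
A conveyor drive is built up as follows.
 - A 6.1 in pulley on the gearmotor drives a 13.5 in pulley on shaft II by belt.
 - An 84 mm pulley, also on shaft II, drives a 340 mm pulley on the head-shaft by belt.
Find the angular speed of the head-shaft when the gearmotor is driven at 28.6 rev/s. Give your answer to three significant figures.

3.19 rev/s

the gearmotor → shaft II (belt, 13.5/6.1): 28.6 ÷ 2.2131 = 12.923 rev/s
shaft II → the head-shaft (belt, 340/84): 12.923 ÷ 4.0476 = 3.1927 rev/s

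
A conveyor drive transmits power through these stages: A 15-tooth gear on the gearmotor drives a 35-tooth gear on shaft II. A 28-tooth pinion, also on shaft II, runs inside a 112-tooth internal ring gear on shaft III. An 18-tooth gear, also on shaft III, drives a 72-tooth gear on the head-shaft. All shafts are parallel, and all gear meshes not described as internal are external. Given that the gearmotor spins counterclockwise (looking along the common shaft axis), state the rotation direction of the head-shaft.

the gearmotor → shaft II: external mesh, 1 reversal → CW.
shaft II → shaft III: internal mesh, same direction → CW.
shaft III → the head-shaft: external mesh, 1 reversal → CCW.
2 reversals in total — an even number — so the head-shaft turns the same way as the gearmotor.

counterclockwise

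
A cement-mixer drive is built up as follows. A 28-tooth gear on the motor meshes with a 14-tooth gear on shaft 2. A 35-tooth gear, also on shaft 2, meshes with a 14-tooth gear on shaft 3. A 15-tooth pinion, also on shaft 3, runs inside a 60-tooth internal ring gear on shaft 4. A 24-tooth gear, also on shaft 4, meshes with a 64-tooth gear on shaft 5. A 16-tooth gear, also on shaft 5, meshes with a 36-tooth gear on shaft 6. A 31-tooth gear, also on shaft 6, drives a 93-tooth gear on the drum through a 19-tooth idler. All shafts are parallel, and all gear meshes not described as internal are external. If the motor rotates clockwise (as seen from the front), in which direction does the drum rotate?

clockwise

the motor → shaft 2: external mesh, 1 reversal → CCW.
shaft 2 → shaft 3: external mesh, 1 reversal → CW.
shaft 3 → shaft 4: internal mesh, same direction → CW.
shaft 4 → shaft 5: external mesh, 1 reversal → CCW.
shaft 5 → shaft 6: external mesh, 1 reversal → CW.
shaft 6 → the drum: driver → idler → driven is 2 external meshes, 2 reversals → CW.
6 reversals in total — an even number — so the drum turns the same way as the motor.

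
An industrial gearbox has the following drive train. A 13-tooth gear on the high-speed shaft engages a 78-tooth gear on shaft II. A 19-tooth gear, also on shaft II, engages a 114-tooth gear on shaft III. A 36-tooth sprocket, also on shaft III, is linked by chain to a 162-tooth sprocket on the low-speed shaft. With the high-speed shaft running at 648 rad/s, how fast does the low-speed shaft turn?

4 rad/s

Gear mesh: ratio = 78/13 = 6, so shaft II turns at 648 / 6 = 108 rad/s.
Gear mesh: ratio = 114/19 = 6, so shaft III turns at 108 / 6 = 18 rad/s.
Chain: ratio = 162/36 = 4.5, so the low-speed shaft turns at 18 / 4.5 = 4 rad/s.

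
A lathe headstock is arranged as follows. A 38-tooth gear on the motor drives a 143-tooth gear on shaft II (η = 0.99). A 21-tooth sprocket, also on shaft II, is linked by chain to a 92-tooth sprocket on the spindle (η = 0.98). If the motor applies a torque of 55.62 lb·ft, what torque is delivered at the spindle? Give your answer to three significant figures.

890 lb·ft

gear mesh 143/38 = 3.7632 → τ = 55.62·3.7632·0.99 = 207.21 lb·ft
chain 92/21 = 4.381 → τ = 207.21·4.381·0.98 = 889.64 lb·ft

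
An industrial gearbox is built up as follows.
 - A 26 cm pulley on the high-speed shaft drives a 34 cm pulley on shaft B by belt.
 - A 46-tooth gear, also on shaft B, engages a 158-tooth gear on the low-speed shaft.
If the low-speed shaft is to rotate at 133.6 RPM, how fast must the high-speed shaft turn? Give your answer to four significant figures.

600.1 RPM

Overall ratio R = 1.3077 × 3.4348 = 4.4916.
Required input speed = output speed × R = 133.6 × 4.4916 = 600.08 RPM.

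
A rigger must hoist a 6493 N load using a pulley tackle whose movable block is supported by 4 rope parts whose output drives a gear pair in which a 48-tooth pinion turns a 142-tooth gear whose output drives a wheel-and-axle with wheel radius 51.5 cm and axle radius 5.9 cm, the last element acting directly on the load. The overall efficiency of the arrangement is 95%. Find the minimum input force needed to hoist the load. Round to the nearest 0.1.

Block-and-tackle MA = number of supporting rope parts = 4.
Gear pair MA = 142/48 = 2.9583.
Wheel-and-axle MA = R/r = 51.5/5.9 = 8.7288.
Combined ideal MA = 4 × 2.9583 × 8.7288 = 103.29.
Actual MA = 103.29 × 0.95 = 98.126.
Effort = load / actual MA = 6493 / 98.126 = 66.17 N.

66.2 N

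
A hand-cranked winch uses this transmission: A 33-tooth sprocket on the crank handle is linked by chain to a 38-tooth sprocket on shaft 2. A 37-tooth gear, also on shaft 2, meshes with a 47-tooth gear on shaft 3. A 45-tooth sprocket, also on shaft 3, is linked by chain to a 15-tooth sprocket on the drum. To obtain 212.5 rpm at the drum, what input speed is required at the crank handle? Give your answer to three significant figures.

104 rpm

Overall ratio R = 1.1515 × 1.2703 × 0.33333 = 0.48758.
Required input speed = output speed × R = 212.5 × 0.48758 = 103.61 rpm.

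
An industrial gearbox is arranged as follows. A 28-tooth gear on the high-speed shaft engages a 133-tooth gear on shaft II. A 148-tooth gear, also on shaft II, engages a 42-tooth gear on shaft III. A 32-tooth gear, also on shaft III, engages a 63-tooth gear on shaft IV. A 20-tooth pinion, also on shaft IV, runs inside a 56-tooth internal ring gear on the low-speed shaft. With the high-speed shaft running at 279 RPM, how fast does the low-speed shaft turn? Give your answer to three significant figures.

Gear mesh: ratio = 133/28 = 4.75, so shaft II turns at 279 / 4.75 = 58.737 RPM.
Gear mesh: ratio = 42/148 = 0.28378, so shaft III turns at 58.737 / 0.28378 = 206.98 RPM.
Gear mesh: ratio = 63/32 = 1.9688, so shaft IV turns at 206.98 / 1.9688 = 105.13 RPM.
Internal gear: ratio = 56/20 = 2.8, so the low-speed shaft turns at 105.13 / 2.8 = 37.547 RPM.

37.5 RPM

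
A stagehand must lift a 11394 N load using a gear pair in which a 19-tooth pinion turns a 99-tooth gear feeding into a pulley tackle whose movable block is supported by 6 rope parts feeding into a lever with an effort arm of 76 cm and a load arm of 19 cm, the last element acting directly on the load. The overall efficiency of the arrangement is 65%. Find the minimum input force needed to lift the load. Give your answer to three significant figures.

Gear pair MA = 99/19 = 5.2105.
Block-and-tackle MA = number of supporting rope parts = 6.
Lever MA = effort arm / load arm = 76/19 = 4.
Combined ideal MA = 5.2105 × 6 × 4 = 125.05.
Actual MA = 125.05 × 0.65 = 81.284.
Effort = load / actual MA = 11394 / 81.284 = 140.17 N.

140 N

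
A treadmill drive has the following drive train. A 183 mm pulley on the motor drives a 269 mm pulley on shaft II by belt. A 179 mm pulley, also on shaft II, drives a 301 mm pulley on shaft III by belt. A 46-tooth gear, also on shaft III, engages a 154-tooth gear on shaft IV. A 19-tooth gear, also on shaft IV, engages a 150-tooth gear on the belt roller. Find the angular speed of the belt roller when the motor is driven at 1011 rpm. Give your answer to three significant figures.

15.5 rpm

belt 269/183 = 1.4699 → 1011/1.4699 = 687.78 rpm
belt 301/179 = 1.6816 → 687.78/1.6816 = 409.01 rpm
gear mesh 154/46 = 3.3478 → 409.01/3.3478 = 122.17 rpm
gear mesh 150/19 = 7.8947 → 122.17/7.8947 = 15.475 rpm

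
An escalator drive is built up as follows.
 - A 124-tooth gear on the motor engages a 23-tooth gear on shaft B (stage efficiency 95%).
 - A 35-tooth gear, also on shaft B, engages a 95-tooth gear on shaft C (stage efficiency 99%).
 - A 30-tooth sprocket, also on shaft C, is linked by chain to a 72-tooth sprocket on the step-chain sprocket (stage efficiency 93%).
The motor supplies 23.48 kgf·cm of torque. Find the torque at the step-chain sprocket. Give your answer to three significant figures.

Gear mesh: ratio = 23/124 = 0.18548; torque at shaft B = 23.48 × 0.18548 × 0.95 = 4.1374 kgf·cm.
Gear mesh: ratio = 95/35 = 2.7143; torque at shaft C = 4.1374 × 2.7143 × 0.99 = 11.118 kgf·cm.
Chain: ratio = 72/30 = 2.4; torque at the step-chain sprocket = 11.118 × 2.4 × 0.93 = 24.815 kgf·cm.

24.8 kgf·cm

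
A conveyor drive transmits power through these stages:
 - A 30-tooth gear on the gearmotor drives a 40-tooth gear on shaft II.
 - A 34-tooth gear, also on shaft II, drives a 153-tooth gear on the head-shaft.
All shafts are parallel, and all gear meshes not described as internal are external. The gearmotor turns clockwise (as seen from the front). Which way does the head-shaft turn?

clockwise

the gearmotor → shaft II: external mesh, 1 reversal → CCW.
shaft II → the head-shaft: external mesh, 1 reversal → CW.
2 reversals in total — an even number — so the head-shaft turns the same way as the gearmotor.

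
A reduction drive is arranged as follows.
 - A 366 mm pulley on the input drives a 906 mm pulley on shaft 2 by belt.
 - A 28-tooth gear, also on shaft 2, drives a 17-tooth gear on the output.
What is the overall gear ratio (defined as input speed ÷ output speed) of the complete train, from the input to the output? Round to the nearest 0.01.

Each stage contributes driven/driver: belt 906/366 = 2.4754, gear mesh 17/28 = 0.60714.
Overall: 2.4754 × 0.60714 = 1.5029.

1.50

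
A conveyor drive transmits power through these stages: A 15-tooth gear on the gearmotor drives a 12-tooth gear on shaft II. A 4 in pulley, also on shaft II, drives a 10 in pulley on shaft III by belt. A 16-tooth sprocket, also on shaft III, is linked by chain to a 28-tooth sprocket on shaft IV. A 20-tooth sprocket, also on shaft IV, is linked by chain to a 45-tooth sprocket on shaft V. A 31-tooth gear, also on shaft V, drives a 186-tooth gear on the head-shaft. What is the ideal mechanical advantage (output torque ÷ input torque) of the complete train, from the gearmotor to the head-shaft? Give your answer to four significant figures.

47.25

Each stage contributes driven/driver: gear mesh 12/15 = 0.8, belt 10/4 = 2.5, chain 28/16 = 1.75, chain 45/20 = 2.25, gear mesh 186/31 = 6.
Overall: 0.8 × 2.5 × 1.75 × 2.25 × 6 = 47.25.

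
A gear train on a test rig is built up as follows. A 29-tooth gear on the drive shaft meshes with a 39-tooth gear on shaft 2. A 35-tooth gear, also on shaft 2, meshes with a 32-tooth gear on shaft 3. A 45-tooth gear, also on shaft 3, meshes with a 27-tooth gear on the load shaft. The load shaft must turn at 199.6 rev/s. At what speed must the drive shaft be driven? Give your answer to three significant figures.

147 rev/s

Overall ratio R = 1.3448 × 0.91429 × 0.6 = 0.73773.
Required input speed = output speed × R = 199.6 × 0.73773 = 147.25 rev/s.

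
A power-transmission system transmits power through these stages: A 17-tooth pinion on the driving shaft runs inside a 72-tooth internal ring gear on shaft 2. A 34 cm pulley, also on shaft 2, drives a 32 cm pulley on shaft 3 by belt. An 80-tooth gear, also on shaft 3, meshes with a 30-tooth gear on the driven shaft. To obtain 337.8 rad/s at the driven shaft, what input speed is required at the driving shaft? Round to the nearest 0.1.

504.9 rad/s

Overall ratio R = 4.2353 × 0.94118 × 0.375 = 1.4948.
Required input speed = output speed × R = 337.8 × 1.4948 = 504.95 rad/s.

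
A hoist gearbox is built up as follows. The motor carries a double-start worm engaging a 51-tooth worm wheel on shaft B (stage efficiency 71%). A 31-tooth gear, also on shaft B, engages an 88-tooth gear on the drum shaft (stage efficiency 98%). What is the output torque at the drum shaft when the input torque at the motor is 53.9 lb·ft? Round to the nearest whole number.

2715 lb·ft

After the worm (51/2): 53.9 × 25.5 × 0.71 = 975.86 lb·ft
After the gear mesh (88/31): 975.86 × 2.8387 × 0.98 = 2714.8 lb·ft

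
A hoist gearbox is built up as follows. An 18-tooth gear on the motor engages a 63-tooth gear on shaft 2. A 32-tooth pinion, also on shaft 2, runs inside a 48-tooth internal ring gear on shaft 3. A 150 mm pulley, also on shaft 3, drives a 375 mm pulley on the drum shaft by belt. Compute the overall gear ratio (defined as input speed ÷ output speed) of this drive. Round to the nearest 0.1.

13.1

Each stage contributes driven/driver: gear mesh 63/18 = 3.5, internal gear 48/32 = 1.5, belt 375/150 = 2.5.
Overall: 3.5 × 1.5 × 2.5 = 13.125.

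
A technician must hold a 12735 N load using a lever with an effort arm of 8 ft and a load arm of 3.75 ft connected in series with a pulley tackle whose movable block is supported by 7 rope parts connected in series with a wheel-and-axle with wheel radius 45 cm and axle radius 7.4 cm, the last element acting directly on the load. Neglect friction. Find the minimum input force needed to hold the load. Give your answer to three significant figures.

Lever MA = effort arm / load arm = 8/3.75 = 2.1333.
Block-and-tackle MA = number of supporting rope parts = 7.
Wheel-and-axle MA = R/r = 45/7.4 = 6.0811.
Combined ideal MA = 2.1333 × 7 × 6.0811 = 90.811.
Effort = load / MA = 12735 / 90.811 = 140.24 N.

140 N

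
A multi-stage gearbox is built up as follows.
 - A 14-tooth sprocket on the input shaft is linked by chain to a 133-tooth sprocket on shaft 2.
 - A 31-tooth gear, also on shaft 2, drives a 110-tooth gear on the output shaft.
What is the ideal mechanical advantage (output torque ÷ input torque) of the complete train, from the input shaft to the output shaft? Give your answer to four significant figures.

Each stage contributes driven/driver: chain 133/14 = 9.5, gear mesh 110/31 = 3.5484.
Overall: 9.5 × 3.5484 = 33.71.

33.71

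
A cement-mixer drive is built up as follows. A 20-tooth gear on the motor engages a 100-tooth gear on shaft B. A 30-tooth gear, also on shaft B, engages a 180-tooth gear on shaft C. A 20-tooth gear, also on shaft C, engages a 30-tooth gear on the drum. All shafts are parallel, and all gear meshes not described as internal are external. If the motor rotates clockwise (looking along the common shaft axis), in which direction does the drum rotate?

anticlockwise

the motor → shaft B: external mesh, 1 reversal → CCW.
shaft B → shaft C: external mesh, 1 reversal → CW.
shaft C → the drum: external mesh, 1 reversal → CCW.
3 reversals in total — an odd number — so the drum turns opposite to the motor.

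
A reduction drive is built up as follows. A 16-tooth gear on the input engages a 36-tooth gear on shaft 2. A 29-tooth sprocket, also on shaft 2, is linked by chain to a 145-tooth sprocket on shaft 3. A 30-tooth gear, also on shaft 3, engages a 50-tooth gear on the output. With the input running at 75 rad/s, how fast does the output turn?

4 rad/s

the input → shaft 2 (gear mesh, 36/16): 75 ÷ 2.25 = 33.333 rad/s
shaft 2 → shaft 3 (chain, 145/29): 33.333 ÷ 5 = 6.6667 rad/s
shaft 3 → the output (gear mesh, 50/30): 6.6667 ÷ 1.6667 = 4 rad/s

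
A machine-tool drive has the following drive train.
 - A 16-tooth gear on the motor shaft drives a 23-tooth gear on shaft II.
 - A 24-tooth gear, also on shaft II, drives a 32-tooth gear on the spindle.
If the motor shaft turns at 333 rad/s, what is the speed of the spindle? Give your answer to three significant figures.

174 rad/s

gear mesh 23/16 = 1.4375 → 333/1.4375 = 231.65 rad/s
gear mesh 32/24 = 1.3333 → 231.65/1.3333 = 173.74 rad/s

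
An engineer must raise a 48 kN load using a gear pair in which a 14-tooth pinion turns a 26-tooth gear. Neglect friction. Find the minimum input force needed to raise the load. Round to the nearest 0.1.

25.8 kN

Gear pair MA = 26/14 = 1.8571.
Effort = load / MA = 48 / 1.8571 = 25.846 kN.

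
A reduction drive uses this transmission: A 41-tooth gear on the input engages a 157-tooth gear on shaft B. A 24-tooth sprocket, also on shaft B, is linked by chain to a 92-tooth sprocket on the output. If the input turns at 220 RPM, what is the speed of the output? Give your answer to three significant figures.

the input → shaft B (gear mesh, 157/41): 220 ÷ 3.8293 = 57.452 RPM
shaft B → the output (chain, 92/24): 57.452 ÷ 3.8333 = 14.988 RPM

15.0 RPM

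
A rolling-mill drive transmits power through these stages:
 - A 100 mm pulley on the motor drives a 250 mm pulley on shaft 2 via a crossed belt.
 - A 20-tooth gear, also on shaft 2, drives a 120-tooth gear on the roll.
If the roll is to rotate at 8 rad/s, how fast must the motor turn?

120 rad/s

Overall ratio R = 2.5 × 6 = 15.
Required input speed = output speed × R = 8 × 15 = 120 rad/s.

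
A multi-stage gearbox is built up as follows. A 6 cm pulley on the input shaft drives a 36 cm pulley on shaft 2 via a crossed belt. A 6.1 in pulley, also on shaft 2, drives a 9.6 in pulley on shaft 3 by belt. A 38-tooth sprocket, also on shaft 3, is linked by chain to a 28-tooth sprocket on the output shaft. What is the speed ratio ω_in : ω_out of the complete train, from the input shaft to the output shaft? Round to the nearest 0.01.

Each stage contributes driven/driver: belt 36/6 = 6, belt 9.6/6.1 = 1.5738, chain 28/38 = 0.73684.
Overall: 6 × 1.5738 × 0.73684 = 6.9577.

6.96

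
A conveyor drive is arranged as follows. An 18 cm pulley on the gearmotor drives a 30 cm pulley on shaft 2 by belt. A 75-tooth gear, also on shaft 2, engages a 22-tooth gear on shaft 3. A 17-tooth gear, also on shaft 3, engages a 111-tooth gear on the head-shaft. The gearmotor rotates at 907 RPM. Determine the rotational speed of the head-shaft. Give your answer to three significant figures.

the gearmotor → shaft 2 (belt, 30/18): 907 ÷ 1.6667 = 544.2 RPM
shaft 2 → shaft 3 (gear mesh, 22/75): 544.2 ÷ 0.29333 = 1855.2 RPM
shaft 3 → the head-shaft (gear mesh, 111/17): 1855.2 ÷ 6.5294 = 284.13 RPM

284 RPM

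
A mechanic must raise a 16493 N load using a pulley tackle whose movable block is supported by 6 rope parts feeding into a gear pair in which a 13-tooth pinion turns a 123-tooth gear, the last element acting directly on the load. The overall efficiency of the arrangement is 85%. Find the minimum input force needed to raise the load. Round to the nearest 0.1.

341.8 N

Block-and-tackle MA = number of supporting rope parts = 6.
Gear pair MA = 123/13 = 9.4615.
Combined ideal MA = 6 × 9.4615 = 56.769.
Actual MA = 56.769 × 0.85 = 48.254.
Effort = load / actual MA = 16493 / 48.254 = 341.8 N.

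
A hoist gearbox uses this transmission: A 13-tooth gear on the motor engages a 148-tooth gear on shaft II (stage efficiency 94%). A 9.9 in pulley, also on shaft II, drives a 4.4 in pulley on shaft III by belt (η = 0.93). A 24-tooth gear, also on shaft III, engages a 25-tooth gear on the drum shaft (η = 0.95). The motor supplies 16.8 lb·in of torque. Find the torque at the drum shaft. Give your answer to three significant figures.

73.5 lb·in

Gear mesh: ratio = 148/13 = 11.385; torque at shaft II = 16.8 × 11.385 × 0.94 = 179.79 lb·in.
Belt: ratio = 4.4/9.9 = 0.44444; torque at shaft III = 179.79 × 0.44444 × 0.93 = 74.311 lb·in.
Gear mesh: ratio = 25/24 = 1.0417; torque at the drum shaft = 74.311 × 1.0417 × 0.95 = 73.537 lb·in.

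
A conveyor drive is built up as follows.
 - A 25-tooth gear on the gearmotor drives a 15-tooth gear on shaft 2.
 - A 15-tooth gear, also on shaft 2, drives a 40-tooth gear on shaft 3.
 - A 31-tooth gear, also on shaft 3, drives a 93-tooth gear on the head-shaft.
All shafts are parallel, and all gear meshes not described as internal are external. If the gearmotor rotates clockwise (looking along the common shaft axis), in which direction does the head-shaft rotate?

counterclockwise

the gearmotor → shaft 2: external mesh, 1 reversal → CCW.
shaft 2 → shaft 3: external mesh, 1 reversal → CW.
shaft 3 → the head-shaft: external mesh, 1 reversal → CCW.
3 reversals in total — an odd number — so the head-shaft turns opposite to the gearmotor.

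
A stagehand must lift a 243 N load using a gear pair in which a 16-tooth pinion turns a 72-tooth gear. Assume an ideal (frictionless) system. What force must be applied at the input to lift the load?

54 N

Gear pair MA = 72/16 = 4.5.
Effort = load / MA = 243 / 4.5 = 54 N.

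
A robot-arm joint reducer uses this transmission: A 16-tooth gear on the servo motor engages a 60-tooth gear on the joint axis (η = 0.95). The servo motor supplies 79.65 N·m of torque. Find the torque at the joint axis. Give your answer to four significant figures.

Gear mesh: ratio = 60/16 = 3.75; torque at the joint axis = 79.65 × 3.75 × 0.95 = 283.75 N·m.

283.8 N·m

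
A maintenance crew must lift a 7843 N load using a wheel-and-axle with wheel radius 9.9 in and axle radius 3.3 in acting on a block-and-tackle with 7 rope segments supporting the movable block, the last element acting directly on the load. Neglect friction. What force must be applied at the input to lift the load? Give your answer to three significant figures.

Wheel-and-axle MA = R/r = 9.9/3.3 = 3.
Block-and-tackle MA = number of supporting rope parts = 7.
Combined ideal MA = 3 × 7 = 21.
Effort = load / MA = 7843 / 21 = 373.48 N.

373 N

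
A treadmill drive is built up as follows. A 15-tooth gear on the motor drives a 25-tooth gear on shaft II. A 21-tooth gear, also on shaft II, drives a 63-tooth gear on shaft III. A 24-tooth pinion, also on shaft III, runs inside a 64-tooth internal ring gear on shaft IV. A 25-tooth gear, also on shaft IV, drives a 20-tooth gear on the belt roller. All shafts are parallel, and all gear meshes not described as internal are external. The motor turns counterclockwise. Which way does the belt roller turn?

the motor → shaft II: external mesh, 1 reversal → CW.
shaft II → shaft III: external mesh, 1 reversal → CCW.
shaft III → shaft IV: internal mesh, same direction → CCW.
shaft IV → the belt roller: external mesh, 1 reversal → CW.
3 reversals in total — an odd number — so the belt roller turns opposite to the motor.

clockwise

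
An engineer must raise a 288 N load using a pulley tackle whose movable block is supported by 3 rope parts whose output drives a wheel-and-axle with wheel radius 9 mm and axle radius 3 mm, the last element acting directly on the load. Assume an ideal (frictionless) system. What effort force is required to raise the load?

Block-and-tackle MA = number of supporting rope parts = 3.
Wheel-and-axle MA = R/r = 9/3 = 3.
Combined ideal MA = 3 × 3 = 9.
Effort = load / MA = 288 / 9 = 32 N.

32 N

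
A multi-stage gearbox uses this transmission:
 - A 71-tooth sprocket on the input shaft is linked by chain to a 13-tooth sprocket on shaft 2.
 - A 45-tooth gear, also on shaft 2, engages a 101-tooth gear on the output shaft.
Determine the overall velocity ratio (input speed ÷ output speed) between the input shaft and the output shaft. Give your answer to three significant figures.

0.411

Each stage contributes driven/driver: chain 13/71 = 0.1831, gear mesh 101/45 = 2.2444.
Overall: 0.1831 × 2.2444 = 0.41095.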